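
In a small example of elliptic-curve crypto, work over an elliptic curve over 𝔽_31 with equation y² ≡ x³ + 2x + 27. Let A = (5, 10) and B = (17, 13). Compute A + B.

(5, 10) + (17, 13). λ = (13 - 10)/(17 - 5) ≡ 3/12 mod 31. 12⁻¹ ≡ 13 (mod 31), so λ ≡ 8.
  x = λ² - 5 - 17 = 64 - 22 ≡ 11; y = λ·(5 - 11) - 10 ≡ 4. → (11, 4)

(11, 4)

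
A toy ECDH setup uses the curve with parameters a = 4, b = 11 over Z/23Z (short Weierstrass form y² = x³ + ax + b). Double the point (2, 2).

(12, 4)

tangent at (2, 2): λ = (3·2² + 4)/(2·2) ≡ 16/4. 4⁻¹ ≡ 6 (mod 23) since 4·6 = 24 ≡ 1, so λ ≡ 16·6 ≡ 4.
  x = λ² - 2 - 2 = 16 - 4 ≡ 12; y = λ·(2 - 12) - 2 ≡ 4. → (12, 4)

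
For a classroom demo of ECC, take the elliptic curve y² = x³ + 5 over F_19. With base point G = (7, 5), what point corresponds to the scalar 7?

(10, 13)

Repeated addition: build up to 7G.
2G: tangent at (7, 5): λ = (3·7² + 0)/(2·5) ≡ 14/10. 10⁻¹ ≡ 2 (mod 19) since 10·2 = 20 ≡ 1, so λ ≡ 14·2 ≡ 9.
  x = λ² - 7 - 7 = 81 - 14 ≡ 10; y = λ·(7 - 10) - 5 ≡ 6. → (10, 6)
3G: (10, 6) + (7, 5). λ = (5 - 6)/(7 - 10) ≡ 18/16 mod 19. 16⁻¹ ≡ 6 (mod 19) since 16·6 = 96 ≡ 1, so λ ≡ 13.
  x = λ² - 10 - 7 = 169 - 17 ≡ 0; y = λ·(10 - 0) - 6 ≡ 10. → (0, 10)
4G: (0, 10) + (7, 5). λ = (5 - 10)/(7 - 0) ≡ 14/7 mod 19. 7⁻¹ ≡ 11 (mod 19), so λ ≡ 2.
  x = λ² - 0 - 7 = 4 - 7 ≡ 16; y = λ·(0 - 16) - 10 ≡ 15. → (16, 15)
5G: (16, 15) + (7, 5). λ = (5 - 15)/(7 - 16) ≡ 9/10 mod 19. 10⁻¹ ≡ 2 (mod 19) since 10·2 = 20 ≡ 1, so λ ≡ 18.
  x = λ² - 16 - 7 = 324 - 23 ≡ 16; y = λ·(16 - 16) - 15 ≡ 4. → (16, 4)
6G: (16, 4) + (7, 5). λ = (5 - 4)/(7 - 16) ≡ 1/10 mod 19. 10⁻¹ ≡ 2 (mod 19) since 10·2 = 20 ≡ 1, so λ ≡ 2.
  x = λ² - 16 - 7 = 4 - 23 ≡ 0; y = λ·(16 - 0) - 4 ≡ 9. → (0, 9)
7G: (0, 9) + (7, 5). λ = (5 - 9)/(7 - 0) ≡ 15/7 mod 19. 7⁻¹ ≡ 11 (mod 19), so λ ≡ 13.
  x = λ² - 0 - 7 = 169 - 7 ≡ 10; y = λ·(0 - 10) - 9 ≡ 13. → (10, 13)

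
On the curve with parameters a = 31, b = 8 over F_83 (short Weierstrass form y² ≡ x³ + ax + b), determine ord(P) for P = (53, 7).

9

2P: tangent at (53, 7): λ = (3·53² + 31)/(2·7) ≡ 75/14. 14⁻¹ ≡ 6 (mod 83), so λ ≡ 75·6 ≡ 35.
  x = λ² - 53 - 53 = 1225 - 106 ≡ 40; y = λ·(53 - 40) - 7 ≡ 33. → (40, 33)
3P: (40, 33) + (53, 7). λ = (7 - 33)/(53 - 40) ≡ 57/13 mod 83. 13⁻¹ ≡ 32 (mod 83) since 13·32 = 416 ≡ 1, so λ ≡ 81.
  x = λ² - 40 - 53 = 6561 - 93 ≡ 77; y = λ·(40 - 77) - 33 ≡ 41. → (77, 41)
4P: (77, 41) + (53, 7). λ = (7 - 41)/(53 - 77) ≡ 49/59 mod 83. 59⁻¹ ≡ 38 (mod 83), so λ ≡ 36.
  x = λ² - 77 - 53 = 1296 - 130 ≡ 4; y = λ·(77 - 4) - 41 ≡ 14. → (4, 14)
5P: (4, 14) + (53, 7). λ = (7 - 14)/(53 - 4) ≡ 76/49 mod 83. 49⁻¹ ≡ 61 (mod 83) since 49·61 = 2989 ≡ 1, so λ ≡ 71.
  x = λ² - 4 - 53 = 5041 - 57 ≡ 4; y = λ·(4 - 4) - 14 ≡ 69. → (4, 69)
6P: (4, 69) + (53, 7). λ = (7 - 69)/(53 - 4) ≡ 21/49 mod 83. 49⁻¹ ≡ 61 (mod 83) since 49·61 = 2989 ≡ 1, so λ ≡ 36.
  x = λ² - 4 - 53 = 1296 - 57 ≡ 77; y = λ·(4 - 77) - 69 ≡ 42. → (77, 42)
7P: (77, 42) + (53, 7). λ = (7 - 42)/(53 - 77) ≡ 48/59 mod 83. 59⁻¹ ≡ 38 (mod 83), so λ ≡ 81.
  x = λ² - 77 - 53 = 6561 - 130 ≡ 40; y = λ·(77 - 40) - 42 ≡ 50. → (40, 50)
8P: (40, 50) + (53, 7). λ = (7 - 50)/(53 - 40) ≡ 40/13 mod 83. 13⁻¹ ≡ 32 (mod 83), so λ ≡ 35.
  x = λ² - 40 - 53 = 1225 - 93 ≡ 53; y = λ·(40 - 53) - 50 ≡ 76. → (53, 76)
9P: (53, 76) + (53, 7): same x and y₁ ≡ -y₂, so the sum is ∞.
9P = ∞, so the order is 9.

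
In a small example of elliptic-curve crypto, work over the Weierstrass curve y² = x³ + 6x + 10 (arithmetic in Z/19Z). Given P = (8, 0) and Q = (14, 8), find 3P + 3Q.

(10, 14)

First 3P:
Repeated addition: build up to 3P.
2P: (8, 0) + (8, 0): same x and y₁ ≡ -y₂, so the sum is the point at infinity.
3P: the point at infinity + (8, 0) = (8, 0) (identity).
3P = (8, 0).
Next 3Q:
Repeated addition: build up to 3Q.
2Q: tangent at (14, 8): λ = (3·14² + 6)/(2·8) ≡ 5/16. 16⁻¹ ≡ 6 (mod 19), so λ ≡ 5·6 ≡ 11.
  x = λ² - 14 - 14 = 121 - 28 ≡ 17; y = λ·(14 - 17) - 8 ≡ 16. → (17, 16)
3Q: (17, 16) + (14, 8). λ = (8 - 16)/(14 - 17) ≡ 11/16 mod 19. 16⁻¹ ≡ 6 (mod 19), so λ ≡ 9.
  x = λ² - 17 - 14 = 81 - 31 ≡ 12; y = λ·(17 - 12) - 16 ≡ 10. → (12, 10)
3Q = (12, 10).
Finally 3P + 3Q:
(8, 0) + (12, 10). λ = (10 - 0)/(12 - 8) ≡ 10/4 mod 19. 4⁻¹ ≡ 5 (mod 19) since 4·5 = 20 ≡ 1, so λ ≡ 12.
  x = λ² - 8 - 12 = 144 - 20 ≡ 10; y = λ·(8 - 10) - 0 ≡ 14. → (10, 14)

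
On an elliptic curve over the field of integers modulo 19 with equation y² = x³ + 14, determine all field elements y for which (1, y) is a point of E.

x³ + 0x + 14 = 15 ≡ 15 (mod 19).
15 is a non-residue mod 19; no y exists.

none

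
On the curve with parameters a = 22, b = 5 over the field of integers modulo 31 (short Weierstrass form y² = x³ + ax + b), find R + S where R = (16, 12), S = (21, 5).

(22, 15)

(16, 12) + (21, 5). λ = (5 - 12)/(21 - 16) ≡ 24/5 mod 31. 5⁻¹ ≡ 25 (mod 31) since 5·25 = 125 ≡ 1, so λ ≡ 11.
  x = λ² - 16 - 21 = 121 - 37 ≡ 22; y = λ·(16 - 22) - 12 ≡ 15. → (22, 15)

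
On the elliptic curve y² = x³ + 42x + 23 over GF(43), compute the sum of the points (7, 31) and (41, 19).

(7, 31) + (41, 19). λ = (19 - 31)/(41 - 7) ≡ 31/34 mod 43. 34⁻¹ ≡ 19 (mod 43) since 34·19 = 646 ≡ 1, so λ ≡ 30.
  x = λ² - 7 - 41 = 900 - 48 ≡ 35; y = λ·(7 - 35) - 31 ≡ 32. → (35, 32)

(35, 32)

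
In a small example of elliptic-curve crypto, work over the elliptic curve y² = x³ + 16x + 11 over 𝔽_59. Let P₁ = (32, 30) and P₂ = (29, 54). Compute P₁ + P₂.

(3, 33)

(32, 30) + (29, 54). λ = (54 - 30)/(29 - 32) ≡ 24/56 mod 59. 56⁻¹ ≡ 39 (mod 59) since 56·39 = 2184 ≡ 1, so λ ≡ 51.
  x = λ² - 32 - 29 = 2601 - 61 ≡ 3; y = λ·(32 - 3) - 30 ≡ 33. → (3, 33)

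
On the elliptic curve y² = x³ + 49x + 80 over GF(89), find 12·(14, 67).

Write Q = (14, 67).
Repeated addition: build up to 12Q.
2Q: tangent at (14, 67): λ = (3·14² + 49)/(2·67) ≡ 14/45. 45⁻¹ ≡ 2 (mod 89), so λ ≡ 14·2 ≡ 28.
  x = λ² - 14 - 14 = 784 - 28 ≡ 44; y = λ·(14 - 44) - 67 ≡ 72. → (44, 72)
3Q: (44, 72) + (14, 67). λ = (67 - 72)/(14 - 44) ≡ 84/59 mod 89. 59⁻¹ ≡ 86 (mod 89), so λ ≡ 15.
  x = λ² - 44 - 14 = 225 - 58 ≡ 78; y = λ·(44 - 78) - 72 ≡ 41. → (78, 41)
4Q: (78, 41) + (14, 67). λ = (67 - 41)/(14 - 78) ≡ 26/25 mod 89. 25⁻¹ ≡ 57 (mod 89) since 25·57 = 1425 ≡ 1, so λ ≡ 58.
  x = λ² - 78 - 14 = 3364 - 92 ≡ 68; y = λ·(78 - 68) - 41 ≡ 5. → (68, 5)
5Q: (68, 5) + (14, 67). λ = (67 - 5)/(14 - 68) ≡ 62/35 mod 89. 35⁻¹ ≡ 28 (mod 89), so λ ≡ 45.
  x = λ² - 68 - 14 = 2025 - 82 ≡ 74; y = λ·(68 - 74) - 5 ≡ 81. → (74, 81)
6Q: (74, 81) + (14, 67). λ = (67 - 81)/(14 - 74) ≡ 75/29 mod 89. 29⁻¹ ≡ 43 (mod 89), so λ ≡ 21.
  x = λ² - 74 - 14 = 441 - 88 ≡ 86; y = λ·(74 - 86) - 81 ≡ 23. → (86, 23)
7Q: (86, 23) + (14, 67). λ = (67 - 23)/(14 - 86) ≡ 44/17 mod 89. 17⁻¹ ≡ 21 (mod 89), so λ ≡ 34.
  x = λ² - 86 - 14 = 1156 - 100 ≡ 77; y = λ·(86 - 77) - 23 ≡ 16. → (77, 16)
8Q: (77, 16) + (14, 67). λ = (67 - 16)/(14 - 77) ≡ 51/26 mod 89. 26⁻¹ ≡ 24 (mod 89), so λ ≡ 67.
  x = λ² - 77 - 14 = 4489 - 91 ≡ 37; y = λ·(77 - 37) - 16 ≡ 83. → (37, 83)
9Q: (37, 83) + (14, 67). λ = (67 - 83)/(14 - 37) ≡ 73/66 mod 89. 66⁻¹ ≡ 58 (mod 89) since 66·58 = 3828 ≡ 1, so λ ≡ 51.
  x = λ² - 37 - 14 = 2601 - 51 ≡ 58; y = λ·(37 - 58) - 83 ≡ 3. → (58, 3)
10Q: (58, 3) + (14, 67). λ = (67 - 3)/(14 - 58) ≡ 64/45 mod 89. 45⁻¹ ≡ 2 (mod 89), so λ ≡ 39.
  x = λ² - 58 - 14 = 1521 - 72 ≡ 25; y = λ·(58 - 25) - 3 ≡ 38. → (25, 38)
11Q: (25, 38) + (14, 67). λ = (67 - 38)/(14 - 25) ≡ 29/78 mod 89. 78⁻¹ ≡ 8 (mod 89), so λ ≡ 54.
  x = λ² - 25 - 14 = 2916 - 39 ≡ 29; y = λ·(25 - 29) - 38 ≡ 13. → (29, 13)
12Q: (29, 13) + (14, 67). λ = (67 - 13)/(14 - 29) ≡ 54/74 mod 89. 74⁻¹ ≡ 83 (mod 89) since 74·83 = 6142 ≡ 1, so λ ≡ 32.
  x = λ² - 29 - 14 = 1024 - 43 ≡ 2; y = λ·(29 - 2) - 13 ≡ 50. → (2, 50)

(2, 50)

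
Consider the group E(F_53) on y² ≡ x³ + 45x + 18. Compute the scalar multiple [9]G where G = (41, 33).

(22, 7)

Double-and-add on 9 = (1001)₂. Start with G = (41, 33) for the leading 1-bit.
double: tangent at (41, 33): λ = (3·41² + 45)/(2·33) ≡ 0/13. 13⁻¹ ≡ 49 (mod 53), so λ ≡ 0·49 ≡ 0.
  x = λ² - 41 - 41 = 0 - 82 ≡ 24; y = λ·(41 - 24) - 33 ≡ 20. → (24, 20)
double: tangent at (24, 20): λ = (3·24² + 45)/(2·20) ≡ 24/40. 40⁻¹ ≡ 4 (mod 53), so λ ≡ 24·4 ≡ 43.
  x = λ² - 24 - 24 = 1849 - 48 ≡ 52; y = λ·(24 - 52) - 20 ≡ 48. → (52, 48)
double: tangent at (52, 48): λ = (3·52² + 45)/(2·48) ≡ 48/43. 43⁻¹ ≡ 37 (mod 53) since 43·37 = 1591 ≡ 1, so λ ≡ 48·37 ≡ 27.
  x = λ² - 52 - 52 = 729 - 104 ≡ 42; y = λ·(52 - 42) - 48 ≡ 10. → (42, 10)
add G: (42, 10) + (41, 33). λ = (33 - 10)/(41 - 42) ≡ 23/52 mod 53. 52⁻¹ ≡ 52 (mod 53), so λ ≡ 30.
  x = λ² - 42 - 41 = 900 - 83 ≡ 22; y = λ·(42 - 22) - 10 ≡ 7. → (22, 7)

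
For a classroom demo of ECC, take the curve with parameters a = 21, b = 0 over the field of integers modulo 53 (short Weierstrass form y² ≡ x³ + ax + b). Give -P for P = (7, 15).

(7, 38)

-(7, 15) = (7, -15 mod 53) = (7, 38).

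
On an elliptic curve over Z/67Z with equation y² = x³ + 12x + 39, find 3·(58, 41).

(47, 24)

Write G = (58, 41).
Repeated addition: build up to 3G.
2G: tangent at (58, 41): λ = (3·58² + 12)/(2·41) ≡ 54/15. 15⁻¹ ≡ 9 (mod 67), so λ ≡ 54·9 ≡ 17.
  x = λ² - 58 - 58 = 289 - 116 ≡ 39; y = λ·(58 - 39) - 41 ≡ 14. → (39, 14)
3G: (39, 14) + (58, 41). λ = (41 - 14)/(58 - 39) ≡ 27/19 mod 67. 19⁻¹ ≡ 60 (mod 67), so λ ≡ 12.
  x = λ² - 39 - 58 = 144 - 97 ≡ 47; y = λ·(39 - 47) - 14 ≡ 24. → (47, 24)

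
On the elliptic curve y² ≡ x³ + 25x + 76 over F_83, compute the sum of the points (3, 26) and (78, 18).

(3, 26) + (78, 18). λ = (18 - 26)/(78 - 3) ≡ 75/75 mod 83. 75⁻¹ ≡ 31 (mod 83) since 75·31 = 2325 ≡ 1, so λ ≡ 1.
  x = λ² - 3 - 78 = 1 - 81 ≡ 3; y = λ·(3 - 3) - 26 ≡ 57. → (3, 57)

(3, 57)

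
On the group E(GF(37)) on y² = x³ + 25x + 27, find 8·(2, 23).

(16, 3)

Write P = (2, 23).
Repeated addition: build up to 8P.
2P: tangent at (2, 23): λ = (3·2² + 25)/(2·23) ≡ 0/9. 9⁻¹ ≡ 33 (mod 37), so λ ≡ 0·33 ≡ 0.
  x = λ² - 2 - 2 = 0 - 4 ≡ 33; y = λ·(2 - 33) - 23 ≡ 14. → (33, 14)
3P: (33, 14) + (2, 23). λ = (23 - 14)/(2 - 33) ≡ 9/6 mod 37. 6⁻¹ ≡ 31 (mod 37), so λ ≡ 20.
  x = λ² - 33 - 2 = 400 - 35 ≡ 32; y = λ·(33 - 32) - 14 ≡ 6. → (32, 6)
4P: (32, 6) + (2, 23). λ = (23 - 6)/(2 - 32) ≡ 17/7 mod 37. 7⁻¹ ≡ 16 (mod 37), so λ ≡ 13.
  x = λ² - 32 - 2 = 169 - 34 ≡ 24; y = λ·(32 - 24) - 6 ≡ 24. → (24, 24)
5P: (24, 24) + (2, 23). λ = (23 - 24)/(2 - 24) ≡ 36/15 mod 37. 15⁻¹ ≡ 5 (mod 37), so λ ≡ 32.
  x = λ² - 24 - 2 = 1024 - 26 ≡ 36; y = λ·(24 - 36) - 24 ≡ 36. → (36, 36)
6P: (36, 36) + (2, 23). λ = (23 - 36)/(2 - 36) ≡ 24/3 mod 37. 3⁻¹ ≡ 25 (mod 37) since 3·25 = 75 ≡ 1, so λ ≡ 8.
  x = λ² - 36 - 2 = 64 - 38 ≡ 26; y = λ·(36 - 26) - 36 ≡ 7. → (26, 7)
7P: (26, 7) + (2, 23). λ = (23 - 7)/(2 - 26) ≡ 16/13 mod 37. 13⁻¹ ≡ 20 (mod 37) since 13·20 = 260 ≡ 1, so λ ≡ 24.
  x = λ² - 26 - 2 = 576 - 28 ≡ 30; y = λ·(26 - 30) - 7 ≡ 8. → (30, 8)
8P: (30, 8) + (2, 23). λ = (23 - 8)/(2 - 30) ≡ 15/9 mod 37. 9⁻¹ ≡ 33 (mod 37) since 9·33 = 297 ≡ 1, so λ ≡ 14.
  x = λ² - 30 - 2 = 196 - 32 ≡ 16; y = λ·(30 - 16) - 8 ≡ 3. → (16, 3)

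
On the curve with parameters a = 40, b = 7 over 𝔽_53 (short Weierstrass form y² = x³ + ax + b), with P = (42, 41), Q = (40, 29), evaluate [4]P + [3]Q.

(51, 5)

First 4P:
Double-and-add on 4 = (100)₂. Start with P = (42, 41) for the leading 1-bit.
double: tangent at (42, 41): λ = (3·42² + 40)/(2·41) ≡ 32/29. 29⁻¹ ≡ 11 (mod 53), so λ ≡ 32·11 ≡ 34.
  x = λ² - 42 - 42 = 1156 - 84 ≡ 12; y = λ·(42 - 12) - 41 ≡ 25. → (12, 25)
double: tangent at (12, 25): λ = (3·12² + 40)/(2·25) ≡ 48/50. 50⁻¹ ≡ 35 (mod 53) since 50·35 = 1750 ≡ 1, so λ ≡ 48·35 ≡ 37.
  x = λ² - 12 - 12 = 1369 - 24 ≡ 20; y = λ·(12 - 20) - 25 ≡ 50. → (20, 50)
4P = (20, 50).
Next 3Q:
Repeated addition: build up to 3Q.
2Q: tangent at (40, 29): λ = (3·40² + 40)/(2·29) ≡ 17/5. 5⁻¹ ≡ 32 (mod 53), so λ ≡ 17·32 ≡ 14.
  x = λ² - 40 - 40 = 196 - 80 ≡ 10; y = λ·(40 - 10) - 29 ≡ 20. → (10, 20)
3Q: (10, 20) + (40, 29). λ = (29 - 20)/(40 - 10) ≡ 9/30 mod 53. 30⁻¹ ≡ 23 (mod 53), so λ ≡ 48.
  x = λ² - 10 - 40 = 2304 - 50 ≡ 28; y = λ·(10 - 28) - 20 ≡ 17. → (28, 17)
3Q = (28, 17).
Finally 4P + 3Q:
(20, 50) + (28, 17). λ = (17 - 50)/(28 - 20) ≡ 20/8 mod 53. 8⁻¹ ≡ 20 (mod 53), so λ ≡ 29.
  x = λ² - 20 - 28 = 841 - 48 ≡ 51; y = λ·(20 - 51) - 50 ≡ 5. → (51, 5)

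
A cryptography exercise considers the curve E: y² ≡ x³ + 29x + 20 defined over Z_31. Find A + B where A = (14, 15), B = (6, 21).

(14, 15) + (6, 21). λ = (21 - 15)/(6 - 14) ≡ 6/23 mod 31. 23⁻¹ ≡ 27 (mod 31) since 23·27 = 621 ≡ 1, so λ ≡ 7.
  x = λ² - 14 - 6 = 49 - 20 ≡ 29; y = λ·(14 - 29) - 15 ≡ 4. → (29, 4)

(29, 4)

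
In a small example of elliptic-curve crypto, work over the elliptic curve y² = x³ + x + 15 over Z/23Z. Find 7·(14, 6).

(15, 22)

Write P = (14, 6).
Double-and-add on 7 = (111)₂. Start with P = (14, 6) for the leading 1-bit.
double: tangent at (14, 6): λ = (3·14² + 1)/(2·6) ≡ 14/12. 12⁻¹ ≡ 2 (mod 23), so λ ≡ 14·2 ≡ 5.
  x = λ² - 14 - 14 = 25 - 28 ≡ 20; y = λ·(14 - 20) - 6 ≡ 10. → (20, 10)
add P: (20, 10) + (14, 6). λ = (6 - 10)/(14 - 20) ≡ 19/17 mod 23. 17⁻¹ ≡ 19 (mod 23), so λ ≡ 16.
  x = λ² - 20 - 14 = 256 - 34 ≡ 15; y = λ·(20 - 15) - 10 ≡ 1. → (15, 1)
double: tangent at (15, 1): λ = (3·15² + 1)/(2·1) ≡ 9/2. 2⁻¹ ≡ 12 (mod 23) since 2·12 = 24 ≡ 1, so λ ≡ 9·12 ≡ 16.
  x = λ² - 15 - 15 = 256 - 30 ≡ 19; y = λ·(15 - 19) - 1 ≡ 4. → (19, 4)
add P: (19, 4) + (14, 6). λ = (6 - 4)/(14 - 19) ≡ 2/18 mod 23. 18⁻¹ ≡ 9 (mod 23), so λ ≡ 18.
  x = λ² - 19 - 14 = 324 - 33 ≡ 15; y = λ·(19 - 15) - 4 ≡ 22. → (15, 22)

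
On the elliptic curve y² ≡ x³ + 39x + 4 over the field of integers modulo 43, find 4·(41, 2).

Write P = (41, 2).
Repeated addition: build up to 4P.
2P: tangent at (41, 2): λ = (3·41² + 39)/(2·2) ≡ 8/4. 4⁻¹ ≡ 11 (mod 43) since 4·11 = 44 ≡ 1, so λ ≡ 8·11 ≡ 2.
  x = λ² - 41 - 41 = 4 - 82 ≡ 8; y = λ·(41 - 8) - 2 ≡ 21. → (8, 21)
3P: (8, 21) + (41, 2). λ = (2 - 21)/(41 - 8) ≡ 24/33 mod 43. 33⁻¹ ≡ 30 (mod 43), so λ ≡ 32.
  x = λ² - 8 - 41 = 1024 - 49 ≡ 29; y = λ·(8 - 29) - 21 ≡ 38. → (29, 38)
4P: (29, 38) + (41, 2). λ = (2 - 38)/(41 - 29) ≡ 7/12 mod 43. 12⁻¹ ≡ 18 (mod 43), so λ ≡ 40.
  x = λ² - 29 - 41 = 1600 - 70 ≡ 25; y = λ·(29 - 25) - 38 ≡ 36. → (25, 36)

(25, 36)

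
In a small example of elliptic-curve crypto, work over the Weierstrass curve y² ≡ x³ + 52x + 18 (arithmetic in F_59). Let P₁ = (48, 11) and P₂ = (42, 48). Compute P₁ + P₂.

(48, 48)

(48, 11) + (42, 48). λ = (48 - 11)/(42 - 48) ≡ 37/53 mod 59. 53⁻¹ ≡ 49 (mod 59), so λ ≡ 43.
  x = λ² - 48 - 42 = 1849 - 90 ≡ 48; y = λ·(48 - 48) - 11 ≡ 48. → (48, 48)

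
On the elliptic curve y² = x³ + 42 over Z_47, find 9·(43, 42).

(41, 22)

Write P = (43, 42).
Double-and-add on 9 = (1001)₂. Start with P = (43, 42) for the leading 1-bit.
double: tangent at (43, 42): λ = (3·43² + 0)/(2·42) ≡ 1/37. 37⁻¹ ≡ 14 (mod 47) since 37·14 = 518 ≡ 1, so λ ≡ 1·14 ≡ 14.
  x = λ² - 43 - 43 = 196 - 86 ≡ 16; y = λ·(43 - 16) - 42 ≡ 7. → (16, 7)
double: tangent at (16, 7): λ = (3·16² + 0)/(2·7) ≡ 16/14. 14⁻¹ ≡ 37 (mod 47), so λ ≡ 16·37 ≡ 28.
  x = λ² - 16 - 16 = 784 - 32 ≡ 0; y = λ·(16 - 0) - 7 ≡ 18. → (0, 18)
double: tangent at (0, 18): λ = (3·0² + 0)/(2·18) ≡ 0/36. 36⁻¹ ≡ 17 (mod 47), so λ ≡ 0·17 ≡ 0.
  x = λ² - 0 - 0 = 0 - 0 ≡ 0; y = λ·(0 - 0) - 18 ≡ 29. → (0, 29)
add P: (0, 29) + (43, 42). λ = (42 - 29)/(43 - 0) ≡ 13/43 mod 47. 43⁻¹ ≡ 35 (mod 47), so λ ≡ 32.
  x = λ² - 0 - 43 = 1024 - 43 ≡ 41; y = λ·(0 - 41) - 29 ≡ 22. → (41, 22)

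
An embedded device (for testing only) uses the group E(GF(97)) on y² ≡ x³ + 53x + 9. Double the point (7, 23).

(81, 77)

tangent at (7, 23): λ = (3·7² + 53)/(2·23) ≡ 6/46. 46⁻¹ ≡ 19 (mod 97) since 46·19 = 874 ≡ 1, so λ ≡ 6·19 ≡ 17.
  x = λ² - 7 - 7 = 289 - 14 ≡ 81; y = λ·(7 - 81) - 23 ≡ 77. → (81, 77)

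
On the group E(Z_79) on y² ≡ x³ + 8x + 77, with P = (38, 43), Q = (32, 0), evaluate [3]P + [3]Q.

First 3P:
Repeated addition: build up to 3P.
2P: tangent at (38, 43): λ = (3·38² + 8)/(2·43) ≡ 74/7. 7⁻¹ ≡ 34 (mod 79) since 7·34 = 238 ≡ 1, so λ ≡ 74·34 ≡ 67.
  x = λ² - 38 - 38 = 4489 - 76 ≡ 68; y = λ·(38 - 68) - 43 ≡ 1. → (68, 1)
3P: (68, 1) + (38, 43). λ = (43 - 1)/(38 - 68) ≡ 42/49 mod 79. 49⁻¹ ≡ 50 (mod 79) since 49·50 = 2450 ≡ 1, so λ ≡ 46.
  x = λ² - 68 - 38 = 2116 - 106 ≡ 35; y = λ·(68 - 35) - 1 ≡ 16. → (35, 16)
3P = (35, 16).
Next 3Q:
Repeated addition: build up to 3Q.
2Q: (32, 0) + (32, 0): same x and y₁ ≡ -y₂, so the sum is O.
3Q: O + (32, 0) = (32, 0) (identity).
3Q = (32, 0).
Finally 3P + 3Q:
(35, 16) + (32, 0). λ = (0 - 16)/(32 - 35) ≡ 63/76 mod 79. 76⁻¹ ≡ 26 (mod 79) since 76·26 = 1976 ≡ 1, so λ ≡ 58.
  x = λ² - 35 - 32 = 3364 - 67 ≡ 58; y = λ·(35 - 58) - 16 ≡ 72. → (58, 72)

(58, 72)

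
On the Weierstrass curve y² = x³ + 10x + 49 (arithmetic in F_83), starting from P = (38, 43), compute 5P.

(56, 79)

Double-and-add on 5 = (101)₂. Start with P = (38, 43) for the leading 1-bit.
double: tangent at (38, 43): λ = (3·38² + 10)/(2·43) ≡ 26/3. 3⁻¹ ≡ 28 (mod 83), so λ ≡ 26·28 ≡ 64.
  x = λ² - 38 - 38 = 4096 - 76 ≡ 36; y = λ·(38 - 36) - 43 ≡ 2. → (36, 2)
double: tangent at (36, 2): λ = (3·36² + 10)/(2·2) ≡ 80/4. 4⁻¹ ≡ 21 (mod 83), so λ ≡ 80·21 ≡ 20.
  x = λ² - 36 - 36 = 400 - 72 ≡ 79; y = λ·(36 - 79) - 2 ≡ 51. → (79, 51)
add P: (79, 51) + (38, 43). λ = (43 - 51)/(38 - 79) ≡ 75/42 mod 83. 42⁻¹ ≡ 2 (mod 83), so λ ≡ 67.
  x = λ² - 79 - 38 = 4489 - 117 ≡ 56; y = λ·(79 - 56) - 51 ≡ 79. → (56, 79)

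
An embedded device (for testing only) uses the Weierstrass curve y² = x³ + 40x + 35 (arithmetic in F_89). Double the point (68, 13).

(40, 24)

tangent at (68, 13): λ = (3·68² + 40)/(2·13) ≡ 28/26. 26⁻¹ ≡ 24 (mod 89), so λ ≡ 28·24 ≡ 49.
  x = λ² - 68 - 68 = 2401 - 136 ≡ 40; y = λ·(68 - 40) - 13 ≡ 24. → (40, 24)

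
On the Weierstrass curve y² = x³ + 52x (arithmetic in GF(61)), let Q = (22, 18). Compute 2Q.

tangent at (22, 18): λ = (3·22² + 52)/(2·18) ≡ 40/36. 36⁻¹ ≡ 39 (mod 61), so λ ≡ 40·39 ≡ 35.
  x = λ² - 22 - 22 = 1225 - 44 ≡ 22; y = λ·(22 - 22) - 18 ≡ 43. → (22, 43)

(22, 43)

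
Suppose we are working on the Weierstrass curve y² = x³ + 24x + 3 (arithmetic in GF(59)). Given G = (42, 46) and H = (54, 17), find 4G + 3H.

First 4G:
Double-and-add on 4 = (100)₂. Start with G = (42, 46) for the leading 1-bit.
double: tangent at (42, 46): λ = (3·42² + 24)/(2·46) ≡ 6/33. 33⁻¹ ≡ 34 (mod 59), so λ ≡ 6·34 ≡ 27.
  x = λ² - 42 - 42 = 729 - 84 ≡ 55; y = λ·(42 - 55) - 46 ≡ 16. → (55, 16)
double: tangent at (55, 16): λ = (3·55² + 24)/(2·16) ≡ 13/32. 32⁻¹ ≡ 24 (mod 59) since 32·24 = 768 ≡ 1, so λ ≡ 13·24 ≡ 17.
  x = λ² - 55 - 55 = 289 - 110 ≡ 2; y = λ·(55 - 2) - 16 ≡ 0. → (2, 0)
4G = (2, 0).
Next 3H:
Repeated addition: build up to 3H.
2H: tangent at (54, 17): λ = (3·54² + 24)/(2·17) ≡ 40/34. 34⁻¹ ≡ 33 (mod 59), so λ ≡ 40·33 ≡ 22.
  x = λ² - 54 - 54 = 484 - 108 ≡ 22; y = λ·(54 - 22) - 17 ≡ 38. → (22, 38)
3H: (22, 38) + (54, 17). λ = (17 - 38)/(54 - 22) ≡ 38/32 mod 59. 32⁻¹ ≡ 24 (mod 59), so λ ≡ 27.
  x = λ² - 22 - 54 = 729 - 76 ≡ 4; y = λ·(22 - 4) - 38 ≡ 35. → (4, 35)
3H = (4, 35).
Finally 4G + 3H:
(2, 0) + (4, 35). λ = (35 - 0)/(4 - 2) ≡ 35/2 mod 59. 2⁻¹ ≡ 30 (mod 59), so λ ≡ 47.
  x = λ² - 2 - 4 = 2209 - 6 ≡ 20; y = λ·(2 - 20) - 0 ≡ 39. → (20, 39)

(20, 39)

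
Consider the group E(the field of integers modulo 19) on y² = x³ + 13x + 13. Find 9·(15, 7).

(12, 15)

Write P = (15, 7).
Repeated addition: build up to 9P.
2P: tangent at (15, 7): λ = (3·15² + 13)/(2·7) ≡ 4/14. 14⁻¹ ≡ 15 (mod 19), so λ ≡ 4·15 ≡ 3.
  x = λ² - 15 - 15 = 9 - 30 ≡ 17; y = λ·(15 - 17) - 7 ≡ 6. → (17, 6)
3P: (17, 6) + (15, 7). λ = (7 - 6)/(15 - 17) ≡ 1/17 mod 19. 17⁻¹ ≡ 9 (mod 19), so λ ≡ 9.
  x = λ² - 17 - 15 = 81 - 32 ≡ 11; y = λ·(17 - 11) - 6 ≡ 10. → (11, 10)
4P: (11, 10) + (15, 7). λ = (7 - 10)/(15 - 11) ≡ 16/4 mod 19. 4⁻¹ ≡ 5 (mod 19), so λ ≡ 4.
  x = λ² - 11 - 15 = 16 - 26 ≡ 9; y = λ·(11 - 9) - 10 ≡ 17. → (9, 17)
5P: (9, 17) + (15, 7). λ = (7 - 17)/(15 - 9) ≡ 9/6 mod 19. 6⁻¹ ≡ 16 (mod 19), so λ ≡ 11.
  x = λ² - 9 - 15 = 121 - 24 ≡ 2; y = λ·(9 - 2) - 17 ≡ 3. → (2, 3)
6P: (2, 3) + (15, 7). λ = (7 - 3)/(15 - 2) ≡ 4/13 mod 19. 13⁻¹ ≡ 3 (mod 19), so λ ≡ 12.
  x = λ² - 2 - 15 = 144 - 17 ≡ 13; y = λ·(2 - 13) - 3 ≡ 17. → (13, 17)
7P: (13, 17) + (15, 7). λ = (7 - 17)/(15 - 13) ≡ 9/2 mod 19. 2⁻¹ ≡ 10 (mod 19) since 2·10 = 20 ≡ 1, so λ ≡ 14.
  x = λ² - 13 - 15 = 196 - 28 ≡ 16; y = λ·(13 - 16) - 17 ≡ 17. → (16, 17)
8P: (16, 17) + (15, 7). λ = (7 - 17)/(15 - 16) ≡ 9/18 mod 19. 18⁻¹ ≡ 18 (mod 19), so λ ≡ 10.
  x = λ² - 16 - 15 = 100 - 31 ≡ 12; y = λ·(16 - 12) - 17 ≡ 4. → (12, 4)
9P: (12, 4) + (15, 7). λ = (7 - 4)/(15 - 12) ≡ 3/3 mod 19. 3⁻¹ ≡ 13 (mod 19) since 3·13 = 39 ≡ 1, so λ ≡ 1.
  x = λ² - 12 - 15 = 1 - 27 ≡ 12; y = λ·(12 - 12) - 4 ≡ 15. → (12, 15)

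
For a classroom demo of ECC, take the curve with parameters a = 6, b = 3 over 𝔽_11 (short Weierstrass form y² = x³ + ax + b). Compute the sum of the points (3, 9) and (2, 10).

(3, 9) + (2, 10). λ = (10 - 9)/(2 - 3) ≡ 1/10 mod 11. 10⁻¹ ≡ 10 (mod 11) since 10·10 = 100 ≡ 1, so λ ≡ 10.
  x = λ² - 3 - 2 = 100 - 5 ≡ 7; y = λ·(3 - 7) - 9 ≡ 6. → (7, 6)

(7, 6)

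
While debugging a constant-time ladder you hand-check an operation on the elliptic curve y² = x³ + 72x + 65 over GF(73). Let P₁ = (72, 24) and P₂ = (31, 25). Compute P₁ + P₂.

(7, 67)

(72, 24) + (31, 25). λ = (25 - 24)/(31 - 72) ≡ 1/32 mod 73. 32⁻¹ ≡ 16 (mod 73), so λ ≡ 16.
  x = λ² - 72 - 31 = 256 - 103 ≡ 7; y = λ·(72 - 7) - 24 ≡ 67. → (7, 67)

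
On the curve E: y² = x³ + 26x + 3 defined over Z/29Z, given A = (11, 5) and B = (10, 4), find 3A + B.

First 3A:
Repeated addition: build up to 3A.
2A: tangent at (11, 5): λ = (3·11² + 26)/(2·5) ≡ 12/10. 10⁻¹ ≡ 3 (mod 29) since 10·3 = 30 ≡ 1, so λ ≡ 12·3 ≡ 7.
  x = λ² - 11 - 11 = 49 - 22 ≡ 27; y = λ·(11 - 27) - 5 ≡ 28. → (27, 28)
3A: (27, 28) + (11, 5). λ = (5 - 28)/(11 - 27) ≡ 6/13 mod 29. 13⁻¹ ≡ 9 (mod 29), so λ ≡ 25.
  x = λ² - 27 - 11 = 625 - 38 ≡ 7; y = λ·(27 - 7) - 28 ≡ 8. → (7, 8)
3A = (7, 8).
Finally 3A + B:
(7, 8) + (10, 4). λ = (4 - 8)/(10 - 7) ≡ 25/3 mod 29. 3⁻¹ ≡ 10 (mod 29), so λ ≡ 18.
  x = λ² - 7 - 10 = 324 - 17 ≡ 17; y = λ·(7 - 17) - 8 ≡ 15. → (17, 15)

(17, 15)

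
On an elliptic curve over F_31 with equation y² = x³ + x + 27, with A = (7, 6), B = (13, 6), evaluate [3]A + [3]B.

First 3A:
Repeated addition: build up to 3A.
2A: tangent at (7, 6): λ = (3·7² + 1)/(2·6) ≡ 24/12. 12⁻¹ ≡ 13 (mod 31) since 12·13 = 156 ≡ 1, so λ ≡ 24·13 ≡ 2.
  x = λ² - 7 - 7 = 4 - 14 ≡ 21; y = λ·(7 - 21) - 6 ≡ 28. → (21, 28)
3A: (21, 28) + (7, 6). λ = (6 - 28)/(7 - 21) ≡ 9/17 mod 31. 17⁻¹ ≡ 11 (mod 31) since 17·11 = 187 ≡ 1, so λ ≡ 6.
  x = λ² - 21 - 7 = 36 - 28 ≡ 8; y = λ·(21 - 8) - 28 ≡ 19. → (8, 19)
3A = (8, 19).
Next 3B:
Repeated addition: build up to 3B.
2B: tangent at (13, 6): λ = (3·13² + 1)/(2·6) ≡ 12/12. 12⁻¹ ≡ 13 (mod 31) since 12·13 = 156 ≡ 1, so λ ≡ 12·13 ≡ 1.
  x = λ² - 13 - 13 = 1 - 26 ≡ 6; y = λ·(13 - 6) - 6 ≡ 1. → (6, 1)
3B: (6, 1) + (13, 6). λ = (6 - 1)/(13 - 6) ≡ 5/7 mod 31. 7⁻¹ ≡ 9 (mod 31), so λ ≡ 14.
  x = λ² - 6 - 13 = 196 - 19 ≡ 22; y = λ·(6 - 22) - 1 ≡ 23. → (22, 23)
3B = (22, 23).
Finally 3A + 3B:
(8, 19) + (22, 23). λ = (23 - 19)/(22 - 8) ≡ 4/14 mod 31. 14⁻¹ ≡ 20 (mod 31), so λ ≡ 18.
  x = λ² - 8 - 22 = 324 - 30 ≡ 15; y = λ·(8 - 15) - 19 ≡ 10. → (15, 10)

(15, 10)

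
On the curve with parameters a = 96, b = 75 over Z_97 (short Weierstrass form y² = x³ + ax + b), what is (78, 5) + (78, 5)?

tangent at (78, 5): λ = (3·78² + 96)/(2·5) ≡ 15/10. 10⁻¹ ≡ 68 (mod 97), so λ ≡ 15·68 ≡ 50.
  x = λ² - 78 - 78 = 2500 - 156 ≡ 16; y = λ·(78 - 16) - 5 ≡ 88. → (16, 88)

(16, 88)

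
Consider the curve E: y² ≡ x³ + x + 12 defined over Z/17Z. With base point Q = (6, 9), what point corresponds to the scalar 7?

Repeated addition: build up to 7Q.
2Q: tangent at (6, 9): λ = (3·6² + 1)/(2·9) ≡ 7/1. 1⁻¹ ≡ 1 (mod 17), so λ ≡ 7·1 ≡ 7.
  x = λ² - 6 - 6 = 49 - 12 ≡ 3; y = λ·(6 - 3) - 9 ≡ 12. → (3, 12)
3Q: (3, 12) + (6, 9). λ = (9 - 12)/(6 - 3) ≡ 14/3 mod 17. 3⁻¹ ≡ 6 (mod 17) since 3·6 = 18 ≡ 1, so λ ≡ 16.
  x = λ² - 3 - 6 = 256 - 9 ≡ 9; y = λ·(3 - 9) - 12 ≡ 11. → (9, 11)
4Q: (9, 11) + (6, 9). λ = (9 - 11)/(6 - 9) ≡ 15/14 mod 17. 14⁻¹ ≡ 11 (mod 17), so λ ≡ 12.
  x = λ² - 9 - 6 = 144 - 15 ≡ 10; y = λ·(9 - 10) - 11 ≡ 11. → (10, 11)
5Q: (10, 11) + (6, 9). λ = (9 - 11)/(6 - 10) ≡ 15/13 mod 17. 13⁻¹ ≡ 4 (mod 17), so λ ≡ 9.
  x = λ² - 10 - 6 = 81 - 16 ≡ 14; y = λ·(10 - 14) - 11 ≡ 4. → (14, 4)
6Q: (14, 4) + (6, 9). λ = (9 - 4)/(6 - 14) ≡ 5/9 mod 17. 9⁻¹ ≡ 2 (mod 17) since 9·2 = 18 ≡ 1, so λ ≡ 10.
  x = λ² - 14 - 6 = 100 - 20 ≡ 12; y = λ·(14 - 12) - 4 ≡ 16. → (12, 16)
7Q: (12, 16) + (6, 9). λ = (9 - 16)/(6 - 12) ≡ 10/11 mod 17. 11⁻¹ ≡ 14 (mod 17) since 11·14 = 154 ≡ 1, so λ ≡ 4.
  x = λ² - 12 - 6 = 16 - 18 ≡ 15; y = λ·(12 - 15) - 16 ≡ 6. → (15, 6)

(15, 6)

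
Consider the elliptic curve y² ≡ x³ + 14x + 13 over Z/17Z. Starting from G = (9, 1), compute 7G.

(0, 8)

Repeated addition: build up to 7G.
2G: tangent at (9, 1): λ = (3·9² + 14)/(2·1) ≡ 2/2. 2⁻¹ ≡ 9 (mod 17), so λ ≡ 2·9 ≡ 1.
  x = λ² - 9 - 9 = 1 - 18 ≡ 0; y = λ·(9 - 0) - 1 ≡ 8. → (0, 8)
3G: (0, 8) + (9, 1). λ = (1 - 8)/(9 - 0) ≡ 10/9 mod 17. 9⁻¹ ≡ 2 (mod 17) since 9·2 = 18 ≡ 1, so λ ≡ 3.
  x = λ² - 0 - 9 = 9 - 9 ≡ 0; y = λ·(0 - 0) - 8 ≡ 9. → (0, 9)
4G: (0, 9) + (9, 1). λ = (1 - 9)/(9 - 0) ≡ 9/9 mod 17. 9⁻¹ ≡ 2 (mod 17) since 9·2 = 18 ≡ 1, so λ ≡ 1.
  x = λ² - 0 - 9 = 1 - 9 ≡ 9; y = λ·(0 - 9) - 9 ≡ 16. → (9, 16)
5G: (9, 16) + (9, 1): same x and y₁ ≡ -y₂, so the sum is O.
6G: O + (9, 1) = (9, 1) (identity).
7G: tangent at (9, 1): λ = (3·9² + 14)/(2·1) ≡ 2/2. 2⁻¹ ≡ 9 (mod 17) since 2·9 = 18 ≡ 1, so λ ≡ 2·9 ≡ 1.
  x = λ² - 9 - 9 = 1 - 18 ≡ 0; y = λ·(9 - 0) - 1 ≡ 8. → (0, 8)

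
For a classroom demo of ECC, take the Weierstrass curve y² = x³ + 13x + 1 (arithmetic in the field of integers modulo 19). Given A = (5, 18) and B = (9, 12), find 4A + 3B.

First 4A:
Double-and-add on 4 = (100)₂. Start with A = (5, 18) for the leading 1-bit.
double: tangent at (5, 18): λ = (3·5² + 13)/(2·18) ≡ 12/17. 17⁻¹ ≡ 9 (mod 19), so λ ≡ 12·9 ≡ 13.
  x = λ² - 5 - 5 = 169 - 10 ≡ 7; y = λ·(5 - 7) - 18 ≡ 13. → (7, 13)
double: tangent at (7, 13): λ = (3·7² + 13)/(2·13) ≡ 8/7. 7⁻¹ ≡ 11 (mod 19) since 7·11 = 77 ≡ 1, so λ ≡ 8·11 ≡ 12.
  x = λ² - 7 - 7 = 144 - 14 ≡ 16; y = λ·(7 - 16) - 13 ≡ 12. → (16, 12)
4A = (16, 12).
Next 3B:
Repeated addition: build up to 3B.
2B: tangent at (9, 12): λ = (3·9² + 13)/(2·12) ≡ 9/5. 5⁻¹ ≡ 4 (mod 19), so λ ≡ 9·4 ≡ 17.
  x = λ² - 9 - 9 = 289 - 18 ≡ 5; y = λ·(9 - 5) - 12 ≡ 18. → (5, 18)
3B: (5, 18) + (9, 12). λ = (12 - 18)/(9 - 5) ≡ 13/4 mod 19. 4⁻¹ ≡ 5 (mod 19), so λ ≡ 8.
  x = λ² - 5 - 9 = 64 - 14 ≡ 12; y = λ·(5 - 12) - 18 ≡ 2. → (12, 2)
3B = (12, 2).
Finally 4A + 3B:
(16, 12) + (12, 2). λ = (2 - 12)/(12 - 16) ≡ 9/15 mod 19. 15⁻¹ ≡ 14 (mod 19), so λ ≡ 12.
  x = λ² - 16 - 12 = 144 - 28 ≡ 2; y = λ·(16 - 2) - 12 ≡ 4. → (2, 4)

(2, 4)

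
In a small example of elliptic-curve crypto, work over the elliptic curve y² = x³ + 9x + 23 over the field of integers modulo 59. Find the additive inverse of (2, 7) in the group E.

(2, 52)

-(2, 7) = (2, -7 mod 59) = (2, 52).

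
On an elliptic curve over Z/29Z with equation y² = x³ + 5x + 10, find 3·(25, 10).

Write Q = (25, 10).
Repeated addition: build up to 3Q.
2Q: tangent at (25, 10): λ = (3·25² + 5)/(2·10) ≡ 24/20. 20⁻¹ ≡ 16 (mod 29), so λ ≡ 24·16 ≡ 7.
  x = λ² - 25 - 25 = 49 - 50 ≡ 28; y = λ·(25 - 28) - 10 ≡ 27. → (28, 27)
3Q: (28, 27) + (25, 10). λ = (10 - 27)/(25 - 28) ≡ 12/26 mod 29. 26⁻¹ ≡ 19 (mod 29), so λ ≡ 25.
  x = λ² - 28 - 25 = 625 - 53 ≡ 21; y = λ·(28 - 21) - 27 ≡ 3. → (21, 3)

(21, 3)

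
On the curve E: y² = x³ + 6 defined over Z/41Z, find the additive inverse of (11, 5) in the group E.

-(11, 5) = (11, -5 mod 41) = (11, 36).

(11, 36)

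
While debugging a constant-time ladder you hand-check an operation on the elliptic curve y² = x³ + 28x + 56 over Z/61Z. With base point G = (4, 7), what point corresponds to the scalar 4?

Repeated addition: build up to 4G.
2G: tangent at (4, 7): λ = (3·4² + 28)/(2·7) ≡ 15/14. 14⁻¹ ≡ 48 (mod 61) since 14·48 = 672 ≡ 1, so λ ≡ 15·48 ≡ 49.
  x = λ² - 4 - 4 = 2401 - 8 ≡ 14; y = λ·(4 - 14) - 7 ≡ 52. → (14, 52)
3G: (14, 52) + (4, 7). λ = (7 - 52)/(4 - 14) ≡ 16/51 mod 61. 51⁻¹ ≡ 6 (mod 61) since 51·6 = 306 ≡ 1, so λ ≡ 35.
  x = λ² - 14 - 4 = 1225 - 18 ≡ 48; y = λ·(14 - 48) - 52 ≡ 39. → (48, 39)
4G: (48, 39) + (4, 7). λ = (7 - 39)/(4 - 48) ≡ 29/17 mod 61. 17⁻¹ ≡ 18 (mod 61), so λ ≡ 34.
  x = λ² - 48 - 4 = 1156 - 52 ≡ 6; y = λ·(48 - 6) - 39 ≡ 47. → (6, 47)

(6, 47)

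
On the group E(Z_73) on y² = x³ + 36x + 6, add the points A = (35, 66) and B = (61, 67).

(27, 41)

(35, 66) + (61, 67). λ = (67 - 66)/(61 - 35) ≡ 1/26 mod 73. 26⁻¹ ≡ 59 (mod 73) since 26·59 = 1534 ≡ 1, so λ ≡ 59.
  x = λ² - 35 - 61 = 3481 - 96 ≡ 27; y = λ·(35 - 27) - 66 ≡ 41. → (27, 41)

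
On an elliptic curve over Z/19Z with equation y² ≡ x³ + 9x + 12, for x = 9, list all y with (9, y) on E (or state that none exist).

x³ + 9x + 12 = 822 ≡ 5 (mod 19).
Square roots of 5 mod 19: 9 and 10 (since 9² = 81 ≡ 5).

9, 10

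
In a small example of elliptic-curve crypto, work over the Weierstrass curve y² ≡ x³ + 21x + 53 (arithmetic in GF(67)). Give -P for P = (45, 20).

-(45, 20) = (45, -20 mod 67) = (45, 47).

(45, 47)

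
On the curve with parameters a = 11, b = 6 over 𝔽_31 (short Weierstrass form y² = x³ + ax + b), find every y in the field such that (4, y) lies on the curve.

none

x³ + 11x + 6 = 114 ≡ 21 (mod 31).
21 is a non-residue mod 31; no y exists.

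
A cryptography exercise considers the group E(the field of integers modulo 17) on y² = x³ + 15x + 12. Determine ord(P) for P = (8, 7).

11

2P: tangent at (8, 7): λ = (3·8² + 15)/(2·7) ≡ 3/14. 14⁻¹ ≡ 11 (mod 17) since 14·11 = 154 ≡ 1, so λ ≡ 3·11 ≡ 16.
  x = λ² - 8 - 8 = 256 - 16 ≡ 2; y = λ·(8 - 2) - 7 ≡ 4. → (2, 4)
3P: (2, 4) + (8, 7). λ = (7 - 4)/(8 - 2) ≡ 3/6 mod 17. 6⁻¹ ≡ 3 (mod 17), so λ ≡ 9.
  x = λ² - 2 - 8 = 81 - 10 ≡ 3; y = λ·(2 - 3) - 4 ≡ 4. → (3, 4)
4P: (3, 4) + (8, 7). λ = (7 - 4)/(8 - 3) ≡ 3/5 mod 17. 5⁻¹ ≡ 7 (mod 17), so λ ≡ 4.
  x = λ² - 3 - 8 = 16 - 11 ≡ 5; y = λ·(3 - 5) - 4 ≡ 5. → (5, 5)
5P: (5, 5) + (8, 7). λ = (7 - 5)/(8 - 5) ≡ 2/3 mod 17. 3⁻¹ ≡ 6 (mod 17), so λ ≡ 12.
  x = λ² - 5 - 8 = 144 - 13 ≡ 12; y = λ·(5 - 12) - 5 ≡ 13. → (12, 13)
6P: (12, 13) + (8, 7). λ = (7 - 13)/(8 - 12) ≡ 11/13 mod 17. 13⁻¹ ≡ 4 (mod 17), so λ ≡ 10.
  x = λ² - 12 - 8 = 100 - 20 ≡ 12; y = λ·(12 - 12) - 13 ≡ 4. → (12, 4)
7P: (12, 4) + (8, 7). λ = (7 - 4)/(8 - 12) ≡ 3/13 mod 17. 13⁻¹ ≡ 4 (mod 17), so λ ≡ 12.
  x = λ² - 12 - 8 = 144 - 20 ≡ 5; y = λ·(12 - 5) - 4 ≡ 12. → (5, 12)
8P: (5, 12) + (8, 7). λ = (7 - 12)/(8 - 5) ≡ 12/3 mod 17. 3⁻¹ ≡ 6 (mod 17), so λ ≡ 4.
  x = λ² - 5 - 8 = 16 - 13 ≡ 3; y = λ·(5 - 3) - 12 ≡ 13. → (3, 13)
9P: (3, 13) + (8, 7). λ = (7 - 13)/(8 - 3) ≡ 11/5 mod 17. 5⁻¹ ≡ 7 (mod 17) since 5·7 = 35 ≡ 1, so λ ≡ 9.
  x = λ² - 3 - 8 = 81 - 11 ≡ 2; y = λ·(3 - 2) - 13 ≡ 13. → (2, 13)
10P: (2, 13) + (8, 7). λ = (7 - 13)/(8 - 2) ≡ 11/6 mod 17. 6⁻¹ ≡ 3 (mod 17) since 6·3 = 18 ≡ 1, so λ ≡ 16.
  x = λ² - 2 - 8 = 256 - 10 ≡ 8; y = λ·(2 - 8) - 13 ≡ 10. → (8, 10)
11P: (8, 10) + (8, 7): same x and y₁ ≡ -y₂, so the sum is ∞.
11P = ∞, so the order is 11.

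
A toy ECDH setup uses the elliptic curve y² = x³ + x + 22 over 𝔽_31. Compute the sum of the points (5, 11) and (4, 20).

(5, 11) + (4, 20). λ = (20 - 11)/(4 - 5) ≡ 9/30 mod 31. 30⁻¹ ≡ 30 (mod 31), so λ ≡ 22.
  x = λ² - 5 - 4 = 484 - 9 ≡ 10; y = λ·(5 - 10) - 11 ≡ 3. → (10, 3)

(10, 3)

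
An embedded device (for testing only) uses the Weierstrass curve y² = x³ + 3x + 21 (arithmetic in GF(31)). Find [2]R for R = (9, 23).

(29, 21)

tangent at (9, 23): λ = (3·9² + 3)/(2·23) ≡ 29/15. 15⁻¹ ≡ 29 (mod 31), so λ ≡ 29·29 ≡ 4.
  x = λ² - 9 - 9 = 16 - 18 ≡ 29; y = λ·(9 - 29) - 23 ≡ 21. → (29, 21)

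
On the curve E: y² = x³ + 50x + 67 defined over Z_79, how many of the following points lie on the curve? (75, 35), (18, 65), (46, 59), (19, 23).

(75, 35): 35² ≡ 40, rhs ≡ 40 → on.
(18, 65): 65² ≡ 38, rhs ≡ 5 → off.
(46, 59): 59² ≡ 5, rhs ≡ 5 → on.
(19, 23): 23² ≡ 55, rhs ≡ 55 → on.

3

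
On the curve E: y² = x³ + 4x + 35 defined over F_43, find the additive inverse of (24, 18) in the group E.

-(24, 18) = (24, -18 mod 43) = (24, 25).

(24, 25)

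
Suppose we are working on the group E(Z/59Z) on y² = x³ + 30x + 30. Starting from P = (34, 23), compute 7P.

(19, 5)

Repeated addition: build up to 7P.
2P: tangent at (34, 23): λ = (3·34² + 30)/(2·23) ≡ 17/46. 46⁻¹ ≡ 9 (mod 59) since 46·9 = 414 ≡ 1, so λ ≡ 17·9 ≡ 35.
  x = λ² - 34 - 34 = 1225 - 68 ≡ 36; y = λ·(34 - 36) - 23 ≡ 25. → (36, 25)
3P: (36, 25) + (34, 23). λ = (23 - 25)/(34 - 36) ≡ 57/57 mod 59. 57⁻¹ ≡ 29 (mod 59), so λ ≡ 1.
  x = λ² - 36 - 34 = 1 - 70 ≡ 49; y = λ·(36 - 49) - 25 ≡ 21. → (49, 21)
4P: (49, 21) + (34, 23). λ = (23 - 21)/(34 - 49) ≡ 2/44 mod 59. 44⁻¹ ≡ 55 (mod 59) since 44·55 = 2420 ≡ 1, so λ ≡ 51.
  x = λ² - 49 - 34 = 2601 - 83 ≡ 40; y = λ·(49 - 40) - 21 ≡ 25. → (40, 25)
5P: (40, 25) + (34, 23). λ = (23 - 25)/(34 - 40) ≡ 57/53 mod 59. 53⁻¹ ≡ 49 (mod 59) since 53·49 = 2597 ≡ 1, so λ ≡ 20.
  x = λ² - 40 - 34 = 400 - 74 ≡ 31; y = λ·(40 - 31) - 25 ≡ 37. → (31, 37)
6P: (31, 37) + (34, 23). λ = (23 - 37)/(34 - 31) ≡ 45/3 mod 59. 3⁻¹ ≡ 20 (mod 59), so λ ≡ 15.
  x = λ² - 31 - 34 = 225 - 65 ≡ 42; y = λ·(31 - 42) - 37 ≡ 34. → (42, 34)
7P: (42, 34) + (34, 23). λ = (23 - 34)/(34 - 42) ≡ 48/51 mod 59. 51⁻¹ ≡ 22 (mod 59) since 51·22 = 1122 ≡ 1, so λ ≡ 53.
  x = λ² - 42 - 34 = 2809 - 76 ≡ 19; y = λ·(42 - 19) - 34 ≡ 5. → (19, 5)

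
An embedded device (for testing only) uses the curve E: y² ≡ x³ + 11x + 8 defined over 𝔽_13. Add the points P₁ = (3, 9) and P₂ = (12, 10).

(7, 5)

(3, 9) + (12, 10). λ = (10 - 9)/(12 - 3) ≡ 1/9 mod 13. 9⁻¹ ≡ 3 (mod 13), so λ ≡ 3.
  x = λ² - 3 - 12 = 9 - 15 ≡ 7; y = λ·(3 - 7) - 9 ≡ 5. → (7, 5)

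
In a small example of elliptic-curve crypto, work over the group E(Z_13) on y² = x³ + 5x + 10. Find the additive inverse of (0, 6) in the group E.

(0, 7)

-(0, 6) = (0, -6 mod 13) = (0, 7).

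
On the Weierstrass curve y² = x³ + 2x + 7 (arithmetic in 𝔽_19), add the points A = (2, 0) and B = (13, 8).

(2, 0) + (13, 8). λ = (8 - 0)/(13 - 2) ≡ 8/11 mod 19. 11⁻¹ ≡ 7 (mod 19), so λ ≡ 18.
  x = λ² - 2 - 13 = 324 - 15 ≡ 5; y = λ·(2 - 5) - 0 ≡ 3. → (5, 3)

(5, 3)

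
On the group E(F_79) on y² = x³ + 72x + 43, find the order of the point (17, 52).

11

2P: tangent at (17, 52): λ = (3·17² + 72)/(2·52) ≡ 70/25. 25⁻¹ ≡ 19 (mod 79) since 25·19 = 475 ≡ 1, so λ ≡ 70·19 ≡ 66.
  x = λ² - 17 - 17 = 4356 - 34 ≡ 56; y = λ·(17 - 56) - 52 ≡ 60. → (56, 60)
3P: (56, 60) + (17, 52). λ = (52 - 60)/(17 - 56) ≡ 71/40 mod 79. 40⁻¹ ≡ 2 (mod 79), so λ ≡ 63.
  x = λ² - 56 - 17 = 3969 - 73 ≡ 25; y = λ·(56 - 25) - 60 ≡ 76. → (25, 76)
4P: (25, 76) + (17, 52). λ = (52 - 76)/(17 - 25) ≡ 55/71 mod 79. 71⁻¹ ≡ 69 (mod 79) since 71·69 = 4899 ≡ 1, so λ ≡ 3.
  x = λ² - 25 - 17 = 9 - 42 ≡ 46; y = λ·(25 - 46) - 76 ≡ 19. → (46, 19)
5P: (46, 19) + (17, 52). λ = (52 - 19)/(17 - 46) ≡ 33/50 mod 79. 50⁻¹ ≡ 49 (mod 79) since 50·49 = 2450 ≡ 1, so λ ≡ 37.
  x = λ² - 46 - 17 = 1369 - 63 ≡ 42; y = λ·(46 - 42) - 19 ≡ 50. → (42, 50)
6P: (42, 50) + (17, 52). λ = (52 - 50)/(17 - 42) ≡ 2/54 mod 79. 54⁻¹ ≡ 60 (mod 79), so λ ≡ 41.
  x = λ² - 42 - 17 = 1681 - 59 ≡ 42; y = λ·(42 - 42) - 50 ≡ 29. → (42, 29)
7P: (42, 29) + (17, 52). λ = (52 - 29)/(17 - 42) ≡ 23/54 mod 79. 54⁻¹ ≡ 60 (mod 79), so λ ≡ 37.
  x = λ² - 42 - 17 = 1369 - 59 ≡ 46; y = λ·(42 - 46) - 29 ≡ 60. → (46, 60)
8P: (46, 60) + (17, 52). λ = (52 - 60)/(17 - 46) ≡ 71/50 mod 79. 50⁻¹ ≡ 49 (mod 79) since 50·49 = 2450 ≡ 1, so λ ≡ 3.
  x = λ² - 46 - 17 = 9 - 63 ≡ 25; y = λ·(46 - 25) - 60 ≡ 3. → (25, 3)
9P: (25, 3) + (17, 52). λ = (52 - 3)/(17 - 25) ≡ 49/71 mod 79. 71⁻¹ ≡ 69 (mod 79) since 71·69 = 4899 ≡ 1, so λ ≡ 63.
  x = λ² - 25 - 17 = 3969 - 42 ≡ 56; y = λ·(25 - 56) - 3 ≡ 19. → (56, 19)
10P: (56, 19) + (17, 52). λ = (52 - 19)/(17 - 56) ≡ 33/40 mod 79. 40⁻¹ ≡ 2 (mod 79) since 40·2 = 80 ≡ 1, so λ ≡ 66.
  x = λ² - 56 - 17 = 4356 - 73 ≡ 17; y = λ·(56 - 17) - 19 ≡ 27. → (17, 27)
11P: (17, 27) + (17, 52): same x and y₁ ≡ -y₂, so the sum is ∞.
11P = ∞, so the order is 11.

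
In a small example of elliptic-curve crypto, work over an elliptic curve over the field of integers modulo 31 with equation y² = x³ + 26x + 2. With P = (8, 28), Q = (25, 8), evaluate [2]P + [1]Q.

First 2P:
Repeated addition: build up to 2P.
2P: tangent at (8, 28): λ = (3·8² + 26)/(2·28) ≡ 1/25. 25⁻¹ ≡ 5 (mod 31), so λ ≡ 1·5 ≡ 5.
  x = λ² - 8 - 8 = 25 - 16 ≡ 9; y = λ·(8 - 9) - 28 ≡ 29. → (9, 29)
2P = (9, 29).
Finally 2P + Q:
(9, 29) + (25, 8). λ = (8 - 29)/(25 - 9) ≡ 10/16 mod 31. 16⁻¹ ≡ 2 (mod 31), so λ ≡ 20.
  x = λ² - 9 - 25 = 400 - 34 ≡ 25; y = λ·(9 - 25) - 29 ≡ 23. → (25, 23)

(25, 23)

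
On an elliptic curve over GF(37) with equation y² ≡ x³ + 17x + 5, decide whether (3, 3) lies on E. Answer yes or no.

y² = 3² ≡ 9; x³ + 17x + 5 = 83 ≡ 9 (mod 37). 9 = 9.

yes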